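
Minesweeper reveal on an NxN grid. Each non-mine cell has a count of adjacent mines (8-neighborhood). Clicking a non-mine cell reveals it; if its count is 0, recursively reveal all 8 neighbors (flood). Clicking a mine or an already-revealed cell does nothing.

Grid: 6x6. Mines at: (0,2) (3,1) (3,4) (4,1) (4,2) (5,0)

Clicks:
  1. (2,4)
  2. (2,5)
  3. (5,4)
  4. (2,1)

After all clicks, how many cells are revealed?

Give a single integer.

Click 1 (2,4) count=1: revealed 1 new [(2,4)] -> total=1
Click 2 (2,5) count=1: revealed 1 new [(2,5)] -> total=2
Click 3 (5,4) count=0: revealed 6 new [(4,3) (4,4) (4,5) (5,3) (5,4) (5,5)] -> total=8
Click 4 (2,1) count=1: revealed 1 new [(2,1)] -> total=9

Answer: 9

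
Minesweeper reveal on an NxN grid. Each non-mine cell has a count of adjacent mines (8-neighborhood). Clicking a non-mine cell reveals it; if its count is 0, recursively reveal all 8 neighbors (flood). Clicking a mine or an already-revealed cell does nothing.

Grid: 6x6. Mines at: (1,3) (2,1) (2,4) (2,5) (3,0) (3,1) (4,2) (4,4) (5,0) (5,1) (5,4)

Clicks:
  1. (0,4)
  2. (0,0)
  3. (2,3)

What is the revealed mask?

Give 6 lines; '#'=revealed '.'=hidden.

Click 1 (0,4) count=1: revealed 1 new [(0,4)] -> total=1
Click 2 (0,0) count=0: revealed 6 new [(0,0) (0,1) (0,2) (1,0) (1,1) (1,2)] -> total=7
Click 3 (2,3) count=2: revealed 1 new [(2,3)] -> total=8

Answer: ###.#.
###...
...#..
......
......
......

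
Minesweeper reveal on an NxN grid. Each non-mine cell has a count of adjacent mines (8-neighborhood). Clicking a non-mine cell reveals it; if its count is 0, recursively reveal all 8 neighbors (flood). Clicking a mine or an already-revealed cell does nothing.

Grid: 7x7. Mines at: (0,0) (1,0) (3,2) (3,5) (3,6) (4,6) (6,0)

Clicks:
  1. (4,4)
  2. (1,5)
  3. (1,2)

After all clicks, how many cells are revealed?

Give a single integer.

Answer: 19

Derivation:
Click 1 (4,4) count=1: revealed 1 new [(4,4)] -> total=1
Click 2 (1,5) count=0: revealed 18 new [(0,1) (0,2) (0,3) (0,4) (0,5) (0,6) (1,1) (1,2) (1,3) (1,4) (1,5) (1,6) (2,1) (2,2) (2,3) (2,4) (2,5) (2,6)] -> total=19
Click 3 (1,2) count=0: revealed 0 new [(none)] -> total=19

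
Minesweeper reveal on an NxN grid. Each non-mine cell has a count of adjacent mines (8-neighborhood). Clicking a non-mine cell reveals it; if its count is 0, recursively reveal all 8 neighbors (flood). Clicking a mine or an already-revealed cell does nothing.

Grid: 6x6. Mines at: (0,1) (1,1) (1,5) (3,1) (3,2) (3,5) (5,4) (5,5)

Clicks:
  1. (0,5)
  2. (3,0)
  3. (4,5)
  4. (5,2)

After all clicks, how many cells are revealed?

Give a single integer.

Click 1 (0,5) count=1: revealed 1 new [(0,5)] -> total=1
Click 2 (3,0) count=1: revealed 1 new [(3,0)] -> total=2
Click 3 (4,5) count=3: revealed 1 new [(4,5)] -> total=3
Click 4 (5,2) count=0: revealed 8 new [(4,0) (4,1) (4,2) (4,3) (5,0) (5,1) (5,2) (5,3)] -> total=11

Answer: 11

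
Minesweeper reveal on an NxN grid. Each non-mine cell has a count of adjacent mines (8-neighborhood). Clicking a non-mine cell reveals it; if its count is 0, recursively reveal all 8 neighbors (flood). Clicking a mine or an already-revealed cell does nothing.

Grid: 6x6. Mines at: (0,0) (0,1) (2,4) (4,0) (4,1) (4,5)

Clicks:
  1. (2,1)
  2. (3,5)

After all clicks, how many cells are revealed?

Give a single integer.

Answer: 13

Derivation:
Click 1 (2,1) count=0: revealed 12 new [(1,0) (1,1) (1,2) (1,3) (2,0) (2,1) (2,2) (2,3) (3,0) (3,1) (3,2) (3,3)] -> total=12
Click 2 (3,5) count=2: revealed 1 new [(3,5)] -> total=13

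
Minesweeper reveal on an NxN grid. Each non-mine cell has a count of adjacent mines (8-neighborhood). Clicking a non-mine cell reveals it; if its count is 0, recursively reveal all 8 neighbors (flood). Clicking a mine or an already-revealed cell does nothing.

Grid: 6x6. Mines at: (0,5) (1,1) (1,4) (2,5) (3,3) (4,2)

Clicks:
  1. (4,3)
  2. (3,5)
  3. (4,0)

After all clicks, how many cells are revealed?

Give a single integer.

Answer: 10

Derivation:
Click 1 (4,3) count=2: revealed 1 new [(4,3)] -> total=1
Click 2 (3,5) count=1: revealed 1 new [(3,5)] -> total=2
Click 3 (4,0) count=0: revealed 8 new [(2,0) (2,1) (3,0) (3,1) (4,0) (4,1) (5,0) (5,1)] -> total=10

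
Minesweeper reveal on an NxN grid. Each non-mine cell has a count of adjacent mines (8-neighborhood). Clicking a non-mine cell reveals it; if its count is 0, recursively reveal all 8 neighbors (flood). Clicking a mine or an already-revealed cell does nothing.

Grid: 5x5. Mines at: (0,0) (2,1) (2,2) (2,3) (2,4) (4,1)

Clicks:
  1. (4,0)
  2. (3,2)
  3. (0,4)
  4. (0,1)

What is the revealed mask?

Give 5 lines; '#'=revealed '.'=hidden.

Answer: .####
.####
.....
..#..
#....

Derivation:
Click 1 (4,0) count=1: revealed 1 new [(4,0)] -> total=1
Click 2 (3,2) count=4: revealed 1 new [(3,2)] -> total=2
Click 3 (0,4) count=0: revealed 8 new [(0,1) (0,2) (0,3) (0,4) (1,1) (1,2) (1,3) (1,4)] -> total=10
Click 4 (0,1) count=1: revealed 0 new [(none)] -> total=10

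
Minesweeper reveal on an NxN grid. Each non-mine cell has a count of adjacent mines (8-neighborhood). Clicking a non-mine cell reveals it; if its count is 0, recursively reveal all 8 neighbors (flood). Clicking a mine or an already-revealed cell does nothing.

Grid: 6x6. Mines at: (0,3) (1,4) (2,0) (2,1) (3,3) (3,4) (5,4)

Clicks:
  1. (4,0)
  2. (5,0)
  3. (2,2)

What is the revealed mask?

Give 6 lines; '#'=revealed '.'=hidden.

Answer: ......
......
..#...
###...
####..
####..

Derivation:
Click 1 (4,0) count=0: revealed 11 new [(3,0) (3,1) (3,2) (4,0) (4,1) (4,2) (4,3) (5,0) (5,1) (5,2) (5,3)] -> total=11
Click 2 (5,0) count=0: revealed 0 new [(none)] -> total=11
Click 3 (2,2) count=2: revealed 1 new [(2,2)] -> total=12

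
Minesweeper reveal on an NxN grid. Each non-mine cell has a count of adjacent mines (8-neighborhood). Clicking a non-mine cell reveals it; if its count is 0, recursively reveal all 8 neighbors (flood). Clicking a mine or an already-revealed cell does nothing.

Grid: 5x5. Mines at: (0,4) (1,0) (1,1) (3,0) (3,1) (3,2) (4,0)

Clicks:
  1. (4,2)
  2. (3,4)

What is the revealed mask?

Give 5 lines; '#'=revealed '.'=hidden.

Answer: .....
...##
...##
...##
..###

Derivation:
Click 1 (4,2) count=2: revealed 1 new [(4,2)] -> total=1
Click 2 (3,4) count=0: revealed 8 new [(1,3) (1,4) (2,3) (2,4) (3,3) (3,4) (4,3) (4,4)] -> total=9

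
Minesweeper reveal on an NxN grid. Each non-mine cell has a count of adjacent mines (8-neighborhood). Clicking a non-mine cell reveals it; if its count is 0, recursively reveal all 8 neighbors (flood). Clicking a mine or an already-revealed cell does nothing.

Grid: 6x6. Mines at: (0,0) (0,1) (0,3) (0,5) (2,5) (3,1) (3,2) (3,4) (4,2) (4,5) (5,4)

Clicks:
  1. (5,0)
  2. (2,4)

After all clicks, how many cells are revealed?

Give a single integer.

Answer: 5

Derivation:
Click 1 (5,0) count=0: revealed 4 new [(4,0) (4,1) (5,0) (5,1)] -> total=4
Click 2 (2,4) count=2: revealed 1 new [(2,4)] -> total=5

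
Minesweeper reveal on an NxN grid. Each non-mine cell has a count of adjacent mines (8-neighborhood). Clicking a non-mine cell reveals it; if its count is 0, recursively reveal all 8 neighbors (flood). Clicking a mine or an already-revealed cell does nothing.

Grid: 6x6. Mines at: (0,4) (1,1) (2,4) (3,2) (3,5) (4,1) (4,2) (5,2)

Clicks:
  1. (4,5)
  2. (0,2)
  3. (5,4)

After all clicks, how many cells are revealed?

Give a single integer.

Click 1 (4,5) count=1: revealed 1 new [(4,5)] -> total=1
Click 2 (0,2) count=1: revealed 1 new [(0,2)] -> total=2
Click 3 (5,4) count=0: revealed 5 new [(4,3) (4,4) (5,3) (5,4) (5,5)] -> total=7

Answer: 7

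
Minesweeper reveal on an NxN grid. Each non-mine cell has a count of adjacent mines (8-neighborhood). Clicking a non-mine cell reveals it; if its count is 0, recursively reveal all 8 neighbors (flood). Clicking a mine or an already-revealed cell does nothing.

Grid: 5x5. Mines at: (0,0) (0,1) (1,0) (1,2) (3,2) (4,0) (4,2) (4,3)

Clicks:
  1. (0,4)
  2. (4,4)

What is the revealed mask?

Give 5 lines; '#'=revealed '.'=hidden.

Click 1 (0,4) count=0: revealed 8 new [(0,3) (0,4) (1,3) (1,4) (2,3) (2,4) (3,3) (3,4)] -> total=8
Click 2 (4,4) count=1: revealed 1 new [(4,4)] -> total=9

Answer: ...##
...##
...##
...##
....#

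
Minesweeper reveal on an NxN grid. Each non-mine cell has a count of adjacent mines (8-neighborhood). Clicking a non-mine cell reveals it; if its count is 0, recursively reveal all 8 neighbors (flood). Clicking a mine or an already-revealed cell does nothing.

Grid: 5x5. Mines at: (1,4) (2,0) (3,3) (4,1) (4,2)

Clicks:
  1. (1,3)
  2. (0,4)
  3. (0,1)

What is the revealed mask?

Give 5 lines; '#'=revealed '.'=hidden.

Answer: #####
####.
.###.
.....
.....

Derivation:
Click 1 (1,3) count=1: revealed 1 new [(1,3)] -> total=1
Click 2 (0,4) count=1: revealed 1 new [(0,4)] -> total=2
Click 3 (0,1) count=0: revealed 10 new [(0,0) (0,1) (0,2) (0,3) (1,0) (1,1) (1,2) (2,1) (2,2) (2,3)] -> total=12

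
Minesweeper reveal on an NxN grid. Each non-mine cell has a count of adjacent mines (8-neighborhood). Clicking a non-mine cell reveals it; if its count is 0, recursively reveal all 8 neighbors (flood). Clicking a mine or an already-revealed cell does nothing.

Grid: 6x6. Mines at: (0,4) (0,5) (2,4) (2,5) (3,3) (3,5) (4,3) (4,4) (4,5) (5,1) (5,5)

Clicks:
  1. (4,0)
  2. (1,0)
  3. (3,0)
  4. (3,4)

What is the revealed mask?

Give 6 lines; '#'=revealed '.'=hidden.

Click 1 (4,0) count=1: revealed 1 new [(4,0)] -> total=1
Click 2 (1,0) count=0: revealed 17 new [(0,0) (0,1) (0,2) (0,3) (1,0) (1,1) (1,2) (1,3) (2,0) (2,1) (2,2) (2,3) (3,0) (3,1) (3,2) (4,1) (4,2)] -> total=18
Click 3 (3,0) count=0: revealed 0 new [(none)] -> total=18
Click 4 (3,4) count=7: revealed 1 new [(3,4)] -> total=19

Answer: ####..
####..
####..
###.#.
###...
......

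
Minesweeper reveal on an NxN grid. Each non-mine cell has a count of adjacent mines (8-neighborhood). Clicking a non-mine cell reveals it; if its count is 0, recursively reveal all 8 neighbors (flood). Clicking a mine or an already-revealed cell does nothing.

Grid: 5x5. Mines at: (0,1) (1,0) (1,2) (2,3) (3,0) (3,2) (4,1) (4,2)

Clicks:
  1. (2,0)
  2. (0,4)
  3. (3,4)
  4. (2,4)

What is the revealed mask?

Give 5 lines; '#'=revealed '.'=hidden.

Click 1 (2,0) count=2: revealed 1 new [(2,0)] -> total=1
Click 2 (0,4) count=0: revealed 4 new [(0,3) (0,4) (1,3) (1,4)] -> total=5
Click 3 (3,4) count=1: revealed 1 new [(3,4)] -> total=6
Click 4 (2,4) count=1: revealed 1 new [(2,4)] -> total=7

Answer: ...##
...##
#...#
....#
.....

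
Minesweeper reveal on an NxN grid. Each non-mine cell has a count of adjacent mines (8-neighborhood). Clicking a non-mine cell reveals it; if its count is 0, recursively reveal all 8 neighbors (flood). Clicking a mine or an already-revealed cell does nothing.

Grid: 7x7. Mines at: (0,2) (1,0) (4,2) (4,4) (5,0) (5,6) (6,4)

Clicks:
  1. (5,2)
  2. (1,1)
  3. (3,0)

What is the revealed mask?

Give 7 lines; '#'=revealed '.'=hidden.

Answer: .......
.#.....
##.....
##.....
##.....
..#....
.......

Derivation:
Click 1 (5,2) count=1: revealed 1 new [(5,2)] -> total=1
Click 2 (1,1) count=2: revealed 1 new [(1,1)] -> total=2
Click 3 (3,0) count=0: revealed 6 new [(2,0) (2,1) (3,0) (3,1) (4,0) (4,1)] -> total=8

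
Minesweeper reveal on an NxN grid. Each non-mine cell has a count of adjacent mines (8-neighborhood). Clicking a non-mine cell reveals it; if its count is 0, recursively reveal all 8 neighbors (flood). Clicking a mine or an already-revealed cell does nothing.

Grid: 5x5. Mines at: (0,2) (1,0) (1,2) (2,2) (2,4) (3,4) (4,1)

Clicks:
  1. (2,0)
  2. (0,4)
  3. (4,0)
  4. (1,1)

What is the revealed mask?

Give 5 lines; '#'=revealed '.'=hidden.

Click 1 (2,0) count=1: revealed 1 new [(2,0)] -> total=1
Click 2 (0,4) count=0: revealed 4 new [(0,3) (0,4) (1,3) (1,4)] -> total=5
Click 3 (4,0) count=1: revealed 1 new [(4,0)] -> total=6
Click 4 (1,1) count=4: revealed 1 new [(1,1)] -> total=7

Answer: ...##
.#.##
#....
.....
#....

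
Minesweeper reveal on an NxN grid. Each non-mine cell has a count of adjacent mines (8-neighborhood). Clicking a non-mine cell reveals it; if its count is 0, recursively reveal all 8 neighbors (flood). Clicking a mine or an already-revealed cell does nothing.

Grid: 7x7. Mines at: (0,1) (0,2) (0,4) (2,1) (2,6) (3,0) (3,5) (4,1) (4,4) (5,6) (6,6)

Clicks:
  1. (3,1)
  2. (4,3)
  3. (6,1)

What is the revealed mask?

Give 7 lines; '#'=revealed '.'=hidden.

Answer: .......
.......
.......
.#.....
...#...
######.
######.

Derivation:
Click 1 (3,1) count=3: revealed 1 new [(3,1)] -> total=1
Click 2 (4,3) count=1: revealed 1 new [(4,3)] -> total=2
Click 3 (6,1) count=0: revealed 12 new [(5,0) (5,1) (5,2) (5,3) (5,4) (5,5) (6,0) (6,1) (6,2) (6,3) (6,4) (6,5)] -> total=14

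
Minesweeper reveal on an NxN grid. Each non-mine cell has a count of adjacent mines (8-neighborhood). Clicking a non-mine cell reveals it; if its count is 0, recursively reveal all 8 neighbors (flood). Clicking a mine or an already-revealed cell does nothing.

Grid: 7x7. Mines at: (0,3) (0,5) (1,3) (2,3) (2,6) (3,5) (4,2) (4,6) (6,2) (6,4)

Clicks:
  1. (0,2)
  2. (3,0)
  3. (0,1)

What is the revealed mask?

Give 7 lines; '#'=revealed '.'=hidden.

Click 1 (0,2) count=2: revealed 1 new [(0,2)] -> total=1
Click 2 (3,0) count=0: revealed 17 new [(0,0) (0,1) (1,0) (1,1) (1,2) (2,0) (2,1) (2,2) (3,0) (3,1) (3,2) (4,0) (4,1) (5,0) (5,1) (6,0) (6,1)] -> total=18
Click 3 (0,1) count=0: revealed 0 new [(none)] -> total=18

Answer: ###....
###....
###....
###....
##.....
##.....
##.....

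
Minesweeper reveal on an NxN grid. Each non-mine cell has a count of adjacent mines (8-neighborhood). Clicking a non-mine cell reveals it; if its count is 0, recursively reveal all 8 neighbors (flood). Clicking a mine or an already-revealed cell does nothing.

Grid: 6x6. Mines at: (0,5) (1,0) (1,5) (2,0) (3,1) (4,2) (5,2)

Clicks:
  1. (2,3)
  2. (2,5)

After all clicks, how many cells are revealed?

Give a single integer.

Click 1 (2,3) count=0: revealed 23 new [(0,1) (0,2) (0,3) (0,4) (1,1) (1,2) (1,3) (1,4) (2,1) (2,2) (2,3) (2,4) (2,5) (3,2) (3,3) (3,4) (3,5) (4,3) (4,4) (4,5) (5,3) (5,4) (5,5)] -> total=23
Click 2 (2,5) count=1: revealed 0 new [(none)] -> total=23

Answer: 23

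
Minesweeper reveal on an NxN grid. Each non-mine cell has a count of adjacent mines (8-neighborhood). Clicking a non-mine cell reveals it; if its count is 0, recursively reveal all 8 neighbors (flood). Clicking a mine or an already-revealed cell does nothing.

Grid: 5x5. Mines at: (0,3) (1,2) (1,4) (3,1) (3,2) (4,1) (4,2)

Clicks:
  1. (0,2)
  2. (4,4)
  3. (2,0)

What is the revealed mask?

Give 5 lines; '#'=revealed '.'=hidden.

Answer: ..#..
.....
#..##
...##
...##

Derivation:
Click 1 (0,2) count=2: revealed 1 new [(0,2)] -> total=1
Click 2 (4,4) count=0: revealed 6 new [(2,3) (2,4) (3,3) (3,4) (4,3) (4,4)] -> total=7
Click 3 (2,0) count=1: revealed 1 new [(2,0)] -> total=8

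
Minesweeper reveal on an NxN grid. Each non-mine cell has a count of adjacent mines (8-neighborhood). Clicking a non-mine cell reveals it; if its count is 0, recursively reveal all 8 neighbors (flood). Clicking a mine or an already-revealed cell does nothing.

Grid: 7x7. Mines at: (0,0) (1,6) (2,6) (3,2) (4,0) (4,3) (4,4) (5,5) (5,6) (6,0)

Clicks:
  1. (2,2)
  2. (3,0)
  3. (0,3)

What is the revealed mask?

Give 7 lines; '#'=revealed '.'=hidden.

Click 1 (2,2) count=1: revealed 1 new [(2,2)] -> total=1
Click 2 (3,0) count=1: revealed 1 new [(3,0)] -> total=2
Click 3 (0,3) count=0: revealed 17 new [(0,1) (0,2) (0,3) (0,4) (0,5) (1,1) (1,2) (1,3) (1,4) (1,5) (2,1) (2,3) (2,4) (2,5) (3,3) (3,4) (3,5)] -> total=19

Answer: .#####.
.#####.
.#####.
#..###.
.......
.......
.......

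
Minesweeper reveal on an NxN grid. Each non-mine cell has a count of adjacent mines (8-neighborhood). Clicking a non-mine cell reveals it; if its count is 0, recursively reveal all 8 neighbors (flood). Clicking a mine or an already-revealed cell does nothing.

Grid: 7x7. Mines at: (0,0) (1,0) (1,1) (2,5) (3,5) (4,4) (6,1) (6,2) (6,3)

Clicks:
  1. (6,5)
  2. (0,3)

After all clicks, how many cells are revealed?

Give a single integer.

Click 1 (6,5) count=0: revealed 8 new [(4,5) (4,6) (5,4) (5,5) (5,6) (6,4) (6,5) (6,6)] -> total=8
Click 2 (0,3) count=0: revealed 28 new [(0,2) (0,3) (0,4) (0,5) (0,6) (1,2) (1,3) (1,4) (1,5) (1,6) (2,0) (2,1) (2,2) (2,3) (2,4) (3,0) (3,1) (3,2) (3,3) (3,4) (4,0) (4,1) (4,2) (4,3) (5,0) (5,1) (5,2) (5,3)] -> total=36

Answer: 36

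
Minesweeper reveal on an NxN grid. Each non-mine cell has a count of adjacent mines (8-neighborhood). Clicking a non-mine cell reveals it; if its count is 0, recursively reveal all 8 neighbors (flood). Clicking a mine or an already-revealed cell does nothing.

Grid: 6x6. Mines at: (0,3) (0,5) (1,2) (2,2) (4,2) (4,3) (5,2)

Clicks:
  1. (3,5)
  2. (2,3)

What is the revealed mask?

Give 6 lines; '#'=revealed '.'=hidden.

Click 1 (3,5) count=0: revealed 13 new [(1,3) (1,4) (1,5) (2,3) (2,4) (2,5) (3,3) (3,4) (3,5) (4,4) (4,5) (5,4) (5,5)] -> total=13
Click 2 (2,3) count=2: revealed 0 new [(none)] -> total=13

Answer: ......
...###
...###
...###
....##
....##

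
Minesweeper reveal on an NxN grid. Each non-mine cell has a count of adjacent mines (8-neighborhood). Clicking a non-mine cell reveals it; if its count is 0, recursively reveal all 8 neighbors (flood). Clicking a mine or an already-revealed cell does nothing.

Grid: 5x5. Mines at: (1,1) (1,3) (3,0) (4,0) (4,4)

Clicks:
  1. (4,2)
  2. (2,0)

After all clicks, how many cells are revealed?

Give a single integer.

Answer: 10

Derivation:
Click 1 (4,2) count=0: revealed 9 new [(2,1) (2,2) (2,3) (3,1) (3,2) (3,3) (4,1) (4,2) (4,3)] -> total=9
Click 2 (2,0) count=2: revealed 1 new [(2,0)] -> total=10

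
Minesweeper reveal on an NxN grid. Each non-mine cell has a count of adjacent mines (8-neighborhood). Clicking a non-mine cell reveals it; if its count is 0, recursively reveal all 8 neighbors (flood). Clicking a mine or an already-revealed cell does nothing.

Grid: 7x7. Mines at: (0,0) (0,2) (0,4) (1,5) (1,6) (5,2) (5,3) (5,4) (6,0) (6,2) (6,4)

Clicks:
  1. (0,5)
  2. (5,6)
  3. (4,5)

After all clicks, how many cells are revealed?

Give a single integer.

Answer: 33

Derivation:
Click 1 (0,5) count=3: revealed 1 new [(0,5)] -> total=1
Click 2 (5,6) count=0: revealed 32 new [(1,0) (1,1) (1,2) (1,3) (1,4) (2,0) (2,1) (2,2) (2,3) (2,4) (2,5) (2,6) (3,0) (3,1) (3,2) (3,3) (3,4) (3,5) (3,6) (4,0) (4,1) (4,2) (4,3) (4,4) (4,5) (4,6) (5,0) (5,1) (5,5) (5,6) (6,5) (6,6)] -> total=33
Click 3 (4,5) count=1: revealed 0 new [(none)] -> total=33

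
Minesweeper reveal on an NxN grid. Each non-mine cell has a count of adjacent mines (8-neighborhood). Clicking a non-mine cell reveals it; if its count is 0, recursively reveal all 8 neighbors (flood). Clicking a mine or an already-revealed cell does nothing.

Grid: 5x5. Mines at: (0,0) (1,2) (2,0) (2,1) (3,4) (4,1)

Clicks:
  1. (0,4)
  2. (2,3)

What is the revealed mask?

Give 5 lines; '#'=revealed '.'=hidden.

Answer: ...##
...##
...##
.....
.....

Derivation:
Click 1 (0,4) count=0: revealed 6 new [(0,3) (0,4) (1,3) (1,4) (2,3) (2,4)] -> total=6
Click 2 (2,3) count=2: revealed 0 new [(none)] -> total=6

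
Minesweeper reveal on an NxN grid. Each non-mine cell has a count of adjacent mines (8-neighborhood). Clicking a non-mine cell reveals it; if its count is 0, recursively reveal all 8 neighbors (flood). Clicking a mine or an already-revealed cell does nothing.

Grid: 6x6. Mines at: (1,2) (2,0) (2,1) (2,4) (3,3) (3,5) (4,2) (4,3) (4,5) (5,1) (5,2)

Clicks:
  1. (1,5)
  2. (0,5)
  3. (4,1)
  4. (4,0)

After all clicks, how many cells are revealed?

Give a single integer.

Click 1 (1,5) count=1: revealed 1 new [(1,5)] -> total=1
Click 2 (0,5) count=0: revealed 5 new [(0,3) (0,4) (0,5) (1,3) (1,4)] -> total=6
Click 3 (4,1) count=3: revealed 1 new [(4,1)] -> total=7
Click 4 (4,0) count=1: revealed 1 new [(4,0)] -> total=8

Answer: 8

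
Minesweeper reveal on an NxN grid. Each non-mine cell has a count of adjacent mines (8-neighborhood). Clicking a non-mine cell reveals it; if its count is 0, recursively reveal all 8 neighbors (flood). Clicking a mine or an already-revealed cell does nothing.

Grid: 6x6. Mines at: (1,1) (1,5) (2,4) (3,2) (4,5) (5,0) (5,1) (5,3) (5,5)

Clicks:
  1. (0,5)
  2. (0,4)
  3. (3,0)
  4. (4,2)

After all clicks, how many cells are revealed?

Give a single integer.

Answer: 9

Derivation:
Click 1 (0,5) count=1: revealed 1 new [(0,5)] -> total=1
Click 2 (0,4) count=1: revealed 1 new [(0,4)] -> total=2
Click 3 (3,0) count=0: revealed 6 new [(2,0) (2,1) (3,0) (3,1) (4,0) (4,1)] -> total=8
Click 4 (4,2) count=3: revealed 1 new [(4,2)] -> total=9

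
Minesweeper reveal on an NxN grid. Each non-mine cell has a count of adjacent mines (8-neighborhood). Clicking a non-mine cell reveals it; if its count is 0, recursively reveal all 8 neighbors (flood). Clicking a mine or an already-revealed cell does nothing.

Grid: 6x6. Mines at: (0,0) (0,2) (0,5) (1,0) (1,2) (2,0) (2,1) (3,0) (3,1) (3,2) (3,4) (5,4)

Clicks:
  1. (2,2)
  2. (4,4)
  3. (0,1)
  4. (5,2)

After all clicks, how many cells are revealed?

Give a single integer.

Answer: 11

Derivation:
Click 1 (2,2) count=4: revealed 1 new [(2,2)] -> total=1
Click 2 (4,4) count=2: revealed 1 new [(4,4)] -> total=2
Click 3 (0,1) count=4: revealed 1 new [(0,1)] -> total=3
Click 4 (5,2) count=0: revealed 8 new [(4,0) (4,1) (4,2) (4,3) (5,0) (5,1) (5,2) (5,3)] -> total=11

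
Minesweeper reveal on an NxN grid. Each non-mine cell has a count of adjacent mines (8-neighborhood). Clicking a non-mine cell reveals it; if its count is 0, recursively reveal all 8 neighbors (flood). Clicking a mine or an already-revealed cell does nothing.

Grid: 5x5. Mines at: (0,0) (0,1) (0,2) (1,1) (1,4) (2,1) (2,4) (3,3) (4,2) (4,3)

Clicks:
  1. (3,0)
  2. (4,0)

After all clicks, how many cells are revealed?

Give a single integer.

Answer: 4

Derivation:
Click 1 (3,0) count=1: revealed 1 new [(3,0)] -> total=1
Click 2 (4,0) count=0: revealed 3 new [(3,1) (4,0) (4,1)] -> total=4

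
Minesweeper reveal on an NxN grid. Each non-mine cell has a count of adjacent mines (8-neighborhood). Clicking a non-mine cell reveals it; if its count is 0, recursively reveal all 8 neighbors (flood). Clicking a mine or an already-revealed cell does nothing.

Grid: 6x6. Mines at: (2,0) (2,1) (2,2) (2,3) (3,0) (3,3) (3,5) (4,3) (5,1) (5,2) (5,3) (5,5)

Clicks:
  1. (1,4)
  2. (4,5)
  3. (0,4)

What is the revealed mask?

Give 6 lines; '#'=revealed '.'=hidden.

Click 1 (1,4) count=1: revealed 1 new [(1,4)] -> total=1
Click 2 (4,5) count=2: revealed 1 new [(4,5)] -> total=2
Click 3 (0,4) count=0: revealed 13 new [(0,0) (0,1) (0,2) (0,3) (0,4) (0,5) (1,0) (1,1) (1,2) (1,3) (1,5) (2,4) (2,5)] -> total=15

Answer: ######
######
....##
......
.....#
......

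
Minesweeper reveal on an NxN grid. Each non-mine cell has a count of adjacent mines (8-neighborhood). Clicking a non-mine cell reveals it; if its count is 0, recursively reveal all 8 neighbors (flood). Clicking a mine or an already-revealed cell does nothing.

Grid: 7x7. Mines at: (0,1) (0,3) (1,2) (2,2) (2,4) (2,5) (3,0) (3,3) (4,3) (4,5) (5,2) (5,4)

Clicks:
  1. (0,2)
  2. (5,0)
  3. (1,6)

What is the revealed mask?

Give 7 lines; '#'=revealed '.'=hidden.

Answer: ..#....
......#
.......
.......
##.....
##.....
##.....

Derivation:
Click 1 (0,2) count=3: revealed 1 new [(0,2)] -> total=1
Click 2 (5,0) count=0: revealed 6 new [(4,0) (4,1) (5,0) (5,1) (6,0) (6,1)] -> total=7
Click 3 (1,6) count=1: revealed 1 new [(1,6)] -> total=8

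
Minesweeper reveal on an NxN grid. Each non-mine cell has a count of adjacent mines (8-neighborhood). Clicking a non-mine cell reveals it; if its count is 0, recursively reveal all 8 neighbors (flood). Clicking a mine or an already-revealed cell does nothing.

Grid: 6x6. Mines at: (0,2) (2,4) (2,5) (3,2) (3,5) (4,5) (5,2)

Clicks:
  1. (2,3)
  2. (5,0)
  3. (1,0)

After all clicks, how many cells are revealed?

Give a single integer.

Answer: 13

Derivation:
Click 1 (2,3) count=2: revealed 1 new [(2,3)] -> total=1
Click 2 (5,0) count=0: revealed 12 new [(0,0) (0,1) (1,0) (1,1) (2,0) (2,1) (3,0) (3,1) (4,0) (4,1) (5,0) (5,1)] -> total=13
Click 3 (1,0) count=0: revealed 0 new [(none)] -> total=13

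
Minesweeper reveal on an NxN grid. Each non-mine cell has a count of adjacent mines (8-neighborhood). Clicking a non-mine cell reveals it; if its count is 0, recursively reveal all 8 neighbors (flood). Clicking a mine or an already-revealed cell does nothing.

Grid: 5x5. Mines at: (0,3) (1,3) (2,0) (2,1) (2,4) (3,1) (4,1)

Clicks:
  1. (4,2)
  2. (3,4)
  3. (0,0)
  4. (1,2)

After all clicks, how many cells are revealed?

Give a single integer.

Answer: 8

Derivation:
Click 1 (4,2) count=2: revealed 1 new [(4,2)] -> total=1
Click 2 (3,4) count=1: revealed 1 new [(3,4)] -> total=2
Click 3 (0,0) count=0: revealed 6 new [(0,0) (0,1) (0,2) (1,0) (1,1) (1,2)] -> total=8
Click 4 (1,2) count=3: revealed 0 new [(none)] -> total=8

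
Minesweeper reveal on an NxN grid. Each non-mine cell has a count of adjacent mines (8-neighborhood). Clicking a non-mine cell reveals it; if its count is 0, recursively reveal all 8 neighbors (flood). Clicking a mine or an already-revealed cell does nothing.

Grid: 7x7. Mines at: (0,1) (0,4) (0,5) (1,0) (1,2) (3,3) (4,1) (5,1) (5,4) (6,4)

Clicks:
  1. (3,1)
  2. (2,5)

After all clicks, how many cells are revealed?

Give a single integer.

Click 1 (3,1) count=1: revealed 1 new [(3,1)] -> total=1
Click 2 (2,5) count=0: revealed 16 new [(1,4) (1,5) (1,6) (2,4) (2,5) (2,6) (3,4) (3,5) (3,6) (4,4) (4,5) (4,6) (5,5) (5,6) (6,5) (6,6)] -> total=17

Answer: 17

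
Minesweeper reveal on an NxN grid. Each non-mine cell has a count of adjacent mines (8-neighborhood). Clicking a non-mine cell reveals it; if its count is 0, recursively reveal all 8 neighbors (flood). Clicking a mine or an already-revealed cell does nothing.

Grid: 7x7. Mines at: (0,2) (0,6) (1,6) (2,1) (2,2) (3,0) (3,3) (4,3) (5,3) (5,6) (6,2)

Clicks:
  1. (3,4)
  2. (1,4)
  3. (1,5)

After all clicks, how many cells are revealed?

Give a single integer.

Click 1 (3,4) count=2: revealed 1 new [(3,4)] -> total=1
Click 2 (1,4) count=0: revealed 9 new [(0,3) (0,4) (0,5) (1,3) (1,4) (1,5) (2,3) (2,4) (2,5)] -> total=10
Click 3 (1,5) count=2: revealed 0 new [(none)] -> total=10

Answer: 10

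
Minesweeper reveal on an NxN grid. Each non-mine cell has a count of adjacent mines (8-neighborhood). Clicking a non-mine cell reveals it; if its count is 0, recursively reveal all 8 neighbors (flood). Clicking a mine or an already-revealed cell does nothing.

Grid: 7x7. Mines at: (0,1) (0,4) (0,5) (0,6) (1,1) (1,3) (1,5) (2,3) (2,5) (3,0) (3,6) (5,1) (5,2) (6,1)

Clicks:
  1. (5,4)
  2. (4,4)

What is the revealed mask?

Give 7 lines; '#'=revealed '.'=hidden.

Click 1 (5,4) count=0: revealed 15 new [(3,3) (3,4) (3,5) (4,3) (4,4) (4,5) (4,6) (5,3) (5,4) (5,5) (5,6) (6,3) (6,4) (6,5) (6,6)] -> total=15
Click 2 (4,4) count=0: revealed 0 new [(none)] -> total=15

Answer: .......
.......
.......
...###.
...####
...####
...####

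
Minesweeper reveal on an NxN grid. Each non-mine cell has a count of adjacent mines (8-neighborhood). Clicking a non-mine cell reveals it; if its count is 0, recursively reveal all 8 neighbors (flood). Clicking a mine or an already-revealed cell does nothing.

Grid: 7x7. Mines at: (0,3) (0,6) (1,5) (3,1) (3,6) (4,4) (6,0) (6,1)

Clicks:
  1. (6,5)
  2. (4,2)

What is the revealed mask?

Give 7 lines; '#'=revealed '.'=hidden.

Click 1 (6,5) count=0: revealed 12 new [(4,5) (4,6) (5,2) (5,3) (5,4) (5,5) (5,6) (6,2) (6,3) (6,4) (6,5) (6,6)] -> total=12
Click 2 (4,2) count=1: revealed 1 new [(4,2)] -> total=13

Answer: .......
.......
.......
.......
..#..##
..#####
..#####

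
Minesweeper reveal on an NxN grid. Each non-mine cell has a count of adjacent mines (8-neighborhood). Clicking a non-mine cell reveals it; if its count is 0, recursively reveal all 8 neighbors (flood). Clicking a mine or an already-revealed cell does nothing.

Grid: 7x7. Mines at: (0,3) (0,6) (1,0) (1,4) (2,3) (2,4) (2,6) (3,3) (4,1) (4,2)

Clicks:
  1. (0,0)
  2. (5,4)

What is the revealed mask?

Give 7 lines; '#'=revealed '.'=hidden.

Click 1 (0,0) count=1: revealed 1 new [(0,0)] -> total=1
Click 2 (5,4) count=0: revealed 21 new [(3,4) (3,5) (3,6) (4,3) (4,4) (4,5) (4,6) (5,0) (5,1) (5,2) (5,3) (5,4) (5,5) (5,6) (6,0) (6,1) (6,2) (6,3) (6,4) (6,5) (6,6)] -> total=22

Answer: #......
.......
.......
....###
...####
#######
#######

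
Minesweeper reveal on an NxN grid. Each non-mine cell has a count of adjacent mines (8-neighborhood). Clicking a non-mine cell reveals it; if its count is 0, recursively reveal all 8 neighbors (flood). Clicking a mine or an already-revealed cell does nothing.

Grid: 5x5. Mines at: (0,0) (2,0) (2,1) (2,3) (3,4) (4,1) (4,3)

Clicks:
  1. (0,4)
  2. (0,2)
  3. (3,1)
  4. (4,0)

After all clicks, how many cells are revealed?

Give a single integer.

Answer: 10

Derivation:
Click 1 (0,4) count=0: revealed 8 new [(0,1) (0,2) (0,3) (0,4) (1,1) (1,2) (1,3) (1,4)] -> total=8
Click 2 (0,2) count=0: revealed 0 new [(none)] -> total=8
Click 3 (3,1) count=3: revealed 1 new [(3,1)] -> total=9
Click 4 (4,0) count=1: revealed 1 new [(4,0)] -> total=10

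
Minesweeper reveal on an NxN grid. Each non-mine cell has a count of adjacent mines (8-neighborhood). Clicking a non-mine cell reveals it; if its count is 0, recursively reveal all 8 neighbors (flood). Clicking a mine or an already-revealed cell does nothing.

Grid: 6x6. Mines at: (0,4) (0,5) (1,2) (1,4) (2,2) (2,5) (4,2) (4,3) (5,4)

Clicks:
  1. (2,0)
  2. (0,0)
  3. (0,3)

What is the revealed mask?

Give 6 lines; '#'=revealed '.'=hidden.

Click 1 (2,0) count=0: revealed 12 new [(0,0) (0,1) (1,0) (1,1) (2,0) (2,1) (3,0) (3,1) (4,0) (4,1) (5,0) (5,1)] -> total=12
Click 2 (0,0) count=0: revealed 0 new [(none)] -> total=12
Click 3 (0,3) count=3: revealed 1 new [(0,3)] -> total=13

Answer: ##.#..
##....
##....
##....
##....
##....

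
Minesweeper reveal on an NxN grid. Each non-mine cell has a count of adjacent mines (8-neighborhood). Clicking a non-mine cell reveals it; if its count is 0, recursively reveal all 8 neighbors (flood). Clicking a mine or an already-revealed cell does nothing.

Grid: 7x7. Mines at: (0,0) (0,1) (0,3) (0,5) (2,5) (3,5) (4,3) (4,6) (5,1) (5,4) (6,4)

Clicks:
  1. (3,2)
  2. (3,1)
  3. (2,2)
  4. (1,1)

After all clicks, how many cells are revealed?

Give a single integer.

Answer: 18

Derivation:
Click 1 (3,2) count=1: revealed 1 new [(3,2)] -> total=1
Click 2 (3,1) count=0: revealed 17 new [(1,0) (1,1) (1,2) (1,3) (1,4) (2,0) (2,1) (2,2) (2,3) (2,4) (3,0) (3,1) (3,3) (3,4) (4,0) (4,1) (4,2)] -> total=18
Click 3 (2,2) count=0: revealed 0 new [(none)] -> total=18
Click 4 (1,1) count=2: revealed 0 new [(none)] -> total=18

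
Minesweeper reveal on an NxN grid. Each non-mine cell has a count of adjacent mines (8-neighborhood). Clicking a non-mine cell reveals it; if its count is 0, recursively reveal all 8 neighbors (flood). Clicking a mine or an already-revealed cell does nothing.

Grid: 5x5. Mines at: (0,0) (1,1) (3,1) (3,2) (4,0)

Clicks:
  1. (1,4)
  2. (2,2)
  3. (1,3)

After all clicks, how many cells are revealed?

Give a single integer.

Click 1 (1,4) count=0: revealed 13 new [(0,2) (0,3) (0,4) (1,2) (1,3) (1,4) (2,2) (2,3) (2,4) (3,3) (3,4) (4,3) (4,4)] -> total=13
Click 2 (2,2) count=3: revealed 0 new [(none)] -> total=13
Click 3 (1,3) count=0: revealed 0 new [(none)] -> total=13

Answer: 13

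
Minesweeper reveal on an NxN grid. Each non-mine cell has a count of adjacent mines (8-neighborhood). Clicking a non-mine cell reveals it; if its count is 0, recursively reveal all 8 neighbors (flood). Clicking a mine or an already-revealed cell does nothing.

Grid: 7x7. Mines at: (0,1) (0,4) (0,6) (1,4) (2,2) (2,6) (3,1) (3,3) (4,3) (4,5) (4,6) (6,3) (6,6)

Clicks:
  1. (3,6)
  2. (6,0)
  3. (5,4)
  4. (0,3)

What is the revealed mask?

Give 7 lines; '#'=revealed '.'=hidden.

Click 1 (3,6) count=3: revealed 1 new [(3,6)] -> total=1
Click 2 (6,0) count=0: revealed 9 new [(4,0) (4,1) (4,2) (5,0) (5,1) (5,2) (6,0) (6,1) (6,2)] -> total=10
Click 3 (5,4) count=3: revealed 1 new [(5,4)] -> total=11
Click 4 (0,3) count=2: revealed 1 new [(0,3)] -> total=12

Answer: ...#...
.......
.......
......#
###....
###.#..
###....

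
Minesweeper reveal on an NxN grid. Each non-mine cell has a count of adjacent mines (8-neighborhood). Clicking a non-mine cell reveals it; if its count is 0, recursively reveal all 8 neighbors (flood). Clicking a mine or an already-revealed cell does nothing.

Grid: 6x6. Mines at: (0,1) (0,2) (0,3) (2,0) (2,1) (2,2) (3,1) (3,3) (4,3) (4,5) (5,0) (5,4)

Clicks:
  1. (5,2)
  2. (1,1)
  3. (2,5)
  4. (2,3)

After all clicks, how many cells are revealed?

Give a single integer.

Click 1 (5,2) count=1: revealed 1 new [(5,2)] -> total=1
Click 2 (1,1) count=5: revealed 1 new [(1,1)] -> total=2
Click 3 (2,5) count=0: revealed 8 new [(0,4) (0,5) (1,4) (1,5) (2,4) (2,5) (3,4) (3,5)] -> total=10
Click 4 (2,3) count=2: revealed 1 new [(2,3)] -> total=11

Answer: 11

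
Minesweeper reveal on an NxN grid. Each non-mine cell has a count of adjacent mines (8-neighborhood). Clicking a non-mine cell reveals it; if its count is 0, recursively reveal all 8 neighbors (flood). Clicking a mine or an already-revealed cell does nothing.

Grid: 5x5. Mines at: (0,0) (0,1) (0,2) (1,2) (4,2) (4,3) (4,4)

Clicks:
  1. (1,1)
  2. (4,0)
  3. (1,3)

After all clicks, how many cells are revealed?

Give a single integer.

Click 1 (1,1) count=4: revealed 1 new [(1,1)] -> total=1
Click 2 (4,0) count=0: revealed 7 new [(1,0) (2,0) (2,1) (3,0) (3,1) (4,0) (4,1)] -> total=8
Click 3 (1,3) count=2: revealed 1 new [(1,3)] -> total=9

Answer: 9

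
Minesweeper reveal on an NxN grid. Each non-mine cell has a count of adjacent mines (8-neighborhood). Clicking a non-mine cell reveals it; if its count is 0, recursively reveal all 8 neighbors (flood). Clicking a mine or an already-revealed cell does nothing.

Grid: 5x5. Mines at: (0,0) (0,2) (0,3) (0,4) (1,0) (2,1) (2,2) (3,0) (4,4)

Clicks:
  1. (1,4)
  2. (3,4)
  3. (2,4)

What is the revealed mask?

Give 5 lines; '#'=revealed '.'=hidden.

Click 1 (1,4) count=2: revealed 1 new [(1,4)] -> total=1
Click 2 (3,4) count=1: revealed 1 new [(3,4)] -> total=2
Click 3 (2,4) count=0: revealed 4 new [(1,3) (2,3) (2,4) (3,3)] -> total=6

Answer: .....
...##
...##
...##
.....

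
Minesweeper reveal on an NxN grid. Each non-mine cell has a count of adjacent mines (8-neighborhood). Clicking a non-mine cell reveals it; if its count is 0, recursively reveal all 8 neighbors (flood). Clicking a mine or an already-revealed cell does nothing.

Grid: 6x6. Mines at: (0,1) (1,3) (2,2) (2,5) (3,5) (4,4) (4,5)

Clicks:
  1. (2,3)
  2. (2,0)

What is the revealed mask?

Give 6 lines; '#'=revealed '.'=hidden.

Click 1 (2,3) count=2: revealed 1 new [(2,3)] -> total=1
Click 2 (2,0) count=0: revealed 16 new [(1,0) (1,1) (2,0) (2,1) (3,0) (3,1) (3,2) (3,3) (4,0) (4,1) (4,2) (4,3) (5,0) (5,1) (5,2) (5,3)] -> total=17

Answer: ......
##....
##.#..
####..
####..
####..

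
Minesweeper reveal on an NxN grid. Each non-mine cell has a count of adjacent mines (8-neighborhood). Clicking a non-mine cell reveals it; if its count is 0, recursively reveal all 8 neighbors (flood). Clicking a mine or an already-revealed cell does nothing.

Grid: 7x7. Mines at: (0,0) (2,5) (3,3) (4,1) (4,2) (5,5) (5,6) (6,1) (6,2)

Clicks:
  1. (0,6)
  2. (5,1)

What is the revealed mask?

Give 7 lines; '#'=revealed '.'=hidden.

Answer: .######
#######
#####..
###....
.......
.#.....
.......

Derivation:
Click 1 (0,6) count=0: revealed 21 new [(0,1) (0,2) (0,3) (0,4) (0,5) (0,6) (1,0) (1,1) (1,2) (1,3) (1,4) (1,5) (1,6) (2,0) (2,1) (2,2) (2,3) (2,4) (3,0) (3,1) (3,2)] -> total=21
Click 2 (5,1) count=4: revealed 1 new [(5,1)] -> total=22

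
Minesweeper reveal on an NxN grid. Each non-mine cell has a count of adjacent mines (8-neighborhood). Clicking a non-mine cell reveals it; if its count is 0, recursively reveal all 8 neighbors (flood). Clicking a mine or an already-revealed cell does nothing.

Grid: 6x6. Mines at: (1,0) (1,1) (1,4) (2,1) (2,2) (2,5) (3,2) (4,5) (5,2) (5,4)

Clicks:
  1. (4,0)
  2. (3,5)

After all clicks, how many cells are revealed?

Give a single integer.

Click 1 (4,0) count=0: revealed 6 new [(3,0) (3,1) (4,0) (4,1) (5,0) (5,1)] -> total=6
Click 2 (3,5) count=2: revealed 1 new [(3,5)] -> total=7

Answer: 7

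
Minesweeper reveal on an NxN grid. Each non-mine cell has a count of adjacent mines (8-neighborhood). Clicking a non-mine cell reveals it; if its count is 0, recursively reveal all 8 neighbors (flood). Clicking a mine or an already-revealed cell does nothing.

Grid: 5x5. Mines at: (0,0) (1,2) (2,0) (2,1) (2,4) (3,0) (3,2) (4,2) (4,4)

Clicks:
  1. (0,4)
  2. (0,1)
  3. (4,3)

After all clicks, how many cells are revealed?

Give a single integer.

Click 1 (0,4) count=0: revealed 4 new [(0,3) (0,4) (1,3) (1,4)] -> total=4
Click 2 (0,1) count=2: revealed 1 new [(0,1)] -> total=5
Click 3 (4,3) count=3: revealed 1 new [(4,3)] -> total=6

Answer: 6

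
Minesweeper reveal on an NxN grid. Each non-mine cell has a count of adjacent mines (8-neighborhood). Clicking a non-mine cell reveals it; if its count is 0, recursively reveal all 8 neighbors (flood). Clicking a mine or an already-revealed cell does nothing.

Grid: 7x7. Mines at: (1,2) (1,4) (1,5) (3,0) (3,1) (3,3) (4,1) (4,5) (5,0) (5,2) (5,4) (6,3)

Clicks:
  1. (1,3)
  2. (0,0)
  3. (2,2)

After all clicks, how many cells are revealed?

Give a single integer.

Answer: 8

Derivation:
Click 1 (1,3) count=2: revealed 1 new [(1,3)] -> total=1
Click 2 (0,0) count=0: revealed 6 new [(0,0) (0,1) (1,0) (1,1) (2,0) (2,1)] -> total=7
Click 3 (2,2) count=3: revealed 1 new [(2,2)] -> total=8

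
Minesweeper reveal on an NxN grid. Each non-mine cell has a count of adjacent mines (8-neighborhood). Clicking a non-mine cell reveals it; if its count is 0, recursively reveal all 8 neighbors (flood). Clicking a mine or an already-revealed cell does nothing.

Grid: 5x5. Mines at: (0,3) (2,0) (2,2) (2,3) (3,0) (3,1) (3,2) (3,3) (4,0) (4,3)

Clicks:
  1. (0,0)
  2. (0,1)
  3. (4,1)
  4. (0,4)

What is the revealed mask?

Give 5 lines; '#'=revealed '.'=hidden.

Answer: ###.#
###..
.....
.....
.#...

Derivation:
Click 1 (0,0) count=0: revealed 6 new [(0,0) (0,1) (0,2) (1,0) (1,1) (1,2)] -> total=6
Click 2 (0,1) count=0: revealed 0 new [(none)] -> total=6
Click 3 (4,1) count=4: revealed 1 new [(4,1)] -> total=7
Click 4 (0,4) count=1: revealed 1 new [(0,4)] -> total=8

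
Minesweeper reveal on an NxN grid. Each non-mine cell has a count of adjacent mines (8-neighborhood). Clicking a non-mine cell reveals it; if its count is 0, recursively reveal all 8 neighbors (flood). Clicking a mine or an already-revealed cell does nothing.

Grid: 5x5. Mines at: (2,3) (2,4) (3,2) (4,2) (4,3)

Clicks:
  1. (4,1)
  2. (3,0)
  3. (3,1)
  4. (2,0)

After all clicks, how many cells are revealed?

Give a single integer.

Answer: 17

Derivation:
Click 1 (4,1) count=2: revealed 1 new [(4,1)] -> total=1
Click 2 (3,0) count=0: revealed 16 new [(0,0) (0,1) (0,2) (0,3) (0,4) (1,0) (1,1) (1,2) (1,3) (1,4) (2,0) (2,1) (2,2) (3,0) (3,1) (4,0)] -> total=17
Click 3 (3,1) count=2: revealed 0 new [(none)] -> total=17
Click 4 (2,0) count=0: revealed 0 new [(none)] -> total=17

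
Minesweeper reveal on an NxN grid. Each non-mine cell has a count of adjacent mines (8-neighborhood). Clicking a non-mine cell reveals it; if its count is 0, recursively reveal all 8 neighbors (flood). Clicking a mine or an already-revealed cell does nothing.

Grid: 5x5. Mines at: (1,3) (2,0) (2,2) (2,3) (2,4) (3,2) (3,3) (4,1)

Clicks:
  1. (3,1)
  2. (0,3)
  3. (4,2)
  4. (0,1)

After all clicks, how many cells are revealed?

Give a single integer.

Click 1 (3,1) count=4: revealed 1 new [(3,1)] -> total=1
Click 2 (0,3) count=1: revealed 1 new [(0,3)] -> total=2
Click 3 (4,2) count=3: revealed 1 new [(4,2)] -> total=3
Click 4 (0,1) count=0: revealed 6 new [(0,0) (0,1) (0,2) (1,0) (1,1) (1,2)] -> total=9

Answer: 9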